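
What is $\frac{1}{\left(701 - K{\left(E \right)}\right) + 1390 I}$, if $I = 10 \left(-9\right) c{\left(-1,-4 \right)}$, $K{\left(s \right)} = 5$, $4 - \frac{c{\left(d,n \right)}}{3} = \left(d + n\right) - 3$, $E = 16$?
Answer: $- \frac{1}{4502904} \approx -2.2208 \cdot 10^{-7}$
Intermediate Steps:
$c{\left(d,n \right)} = 21 - 3 d - 3 n$ ($c{\left(d,n \right)} = 12 - 3 \left(\left(d + n\right) - 3\right) = 12 - 3 \left(-3 + d + n\right) = 12 - \left(-9 + 3 d + 3 n\right) = 21 - 3 d - 3 n$)
$I = -3240$ ($I = 10 \left(-9\right) \left(21 - -3 - -12\right) = - 90 \left(21 + 3 + 12\right) = \left(-90\right) 36 = -3240$)
$\frac{1}{\left(701 - K{\left(E \right)}\right) + 1390 I} = \frac{1}{\left(701 - 5\right) + 1390 \left(-3240\right)} = \frac{1}{\left(701 - 5\right) - 4503600} = \frac{1}{696 - 4503600} = \frac{1}{-4502904} = - \frac{1}{4502904}$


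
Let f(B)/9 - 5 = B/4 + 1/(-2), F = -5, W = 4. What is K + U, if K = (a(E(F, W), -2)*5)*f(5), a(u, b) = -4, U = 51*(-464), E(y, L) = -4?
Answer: -24699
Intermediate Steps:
U = -23664
f(B) = 81/2 + 9*B/4 (f(B) = 45 + 9*(B/4 + 1/(-2)) = 45 + 9*(B*(¼) + 1*(-½)) = 45 + 9*(B/4 - ½) = 45 + 9*(-½ + B/4) = 45 + (-9/2 + 9*B/4) = 81/2 + 9*B/4)
K = -1035 (K = (-4*5)*(81/2 + (9/4)*5) = -20*(81/2 + 45/4) = -20*207/4 = -1035)
K + U = -1035 - 23664 = -24699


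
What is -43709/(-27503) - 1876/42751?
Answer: 1817007831/1175780753 ≈ 1.5454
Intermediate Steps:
-43709/(-27503) - 1876/42751 = -43709*(-1/27503) - 1876*1/42751 = 43709/27503 - 1876/42751 = 1817007831/1175780753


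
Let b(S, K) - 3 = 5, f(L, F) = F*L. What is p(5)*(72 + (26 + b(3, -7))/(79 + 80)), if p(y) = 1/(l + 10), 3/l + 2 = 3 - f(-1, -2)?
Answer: 11482/1113 ≈ 10.316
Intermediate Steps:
b(S, K) = 8 (b(S, K) = 3 + 5 = 8)
l = -3 (l = 3/(-2 + (3 - (-2)*(-1))) = 3/(-2 + (3 - 1*2)) = 3/(-2 + (3 - 2)) = 3/(-2 + 1) = 3/(-1) = 3*(-1) = -3)
p(y) = ⅐ (p(y) = 1/(-3 + 10) = 1/7 = ⅐)
p(5)*(72 + (26 + b(3, -7))/(79 + 80)) = (72 + (26 + 8)/(79 + 80))/7 = (72 + 34/159)/7 = (⅐)*(11482/159) = 11482/1113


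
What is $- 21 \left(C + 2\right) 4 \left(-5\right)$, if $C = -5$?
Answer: $-1260$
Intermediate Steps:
$- 21 \left(C + 2\right) 4 \left(-5\right) = - 21 \left(-5 + 2\right) 4 \left(-5\right) = - 21 \left(\left(-3\right) 4\right) \left(-5\right) = \left(-21\right) \left(-12\right) \left(-5\right) = 252 \left(-5\right) = -1260$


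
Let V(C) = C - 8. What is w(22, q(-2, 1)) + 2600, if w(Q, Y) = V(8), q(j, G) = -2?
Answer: 2600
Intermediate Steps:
V(C) = -8 + C
w(Q, Y) = 0 (w(Q, Y) = -8 + 8 = 0)
w(22, q(-2, 1)) + 2600 = 0 + 2600 = 2600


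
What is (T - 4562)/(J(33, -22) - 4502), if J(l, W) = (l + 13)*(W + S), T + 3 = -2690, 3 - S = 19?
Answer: 1451/1250 ≈ 1.1608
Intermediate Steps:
S = -16 (S = 3 - 1*19 = 3 - 19 = -16)
T = -2693 (T = -3 - 2690 = -2693)
J(l, W) = (-16 + W)*(13 + l) (J(l, W) = (l + 13)*(W - 16) = (13 + l)*(-16 + W) = (-16 + W)*(13 + l))
(T - 4562)/(J(33, -22) - 4502) = (-2693 - 4562)/((-208 - 16*33 + 13*(-22) - 22*33) - 4502) = -7255/((-208 - 528 - 286 - 726) - 4502) = -7255/(-1748 - 4502) = -7255/(-6250) = -7255*(-1/6250) = 1451/1250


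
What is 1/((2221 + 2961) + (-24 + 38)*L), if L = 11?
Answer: 1/5336 ≈ 0.00018741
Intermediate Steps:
1/((2221 + 2961) + (-24 + 38)*L) = 1/((2221 + 2961) + (-24 + 38)*11) = 1/(5182 + 14*11) = 1/(5182 + 154) = 1/5336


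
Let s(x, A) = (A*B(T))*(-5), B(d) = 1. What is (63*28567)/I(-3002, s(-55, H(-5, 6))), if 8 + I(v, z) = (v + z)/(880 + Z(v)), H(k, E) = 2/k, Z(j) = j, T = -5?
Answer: -1909503981/6988 ≈ -2.7325e+5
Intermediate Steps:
s(x, A) = -5*A (s(x, A) = (A*1)*(-5) = A*(-5) = -5*A)
I(v, z) = -8 + (v + z)/(880 + v)
(63*28567)/I(-3002, s(-55, H(-5, 6))) = (63*28567)/(((-7040 - 10/(-5) - 7*(-3002))/(880 - 3002))) = 1799721/(((-7040 - 10*(-1)/5 + 21014)/(-2122))) = 1799721/((-(-7040 - 5*(-2/5) + 21014)/2122)) = 1799721/((-(-7040 + 2 + 21014)/2122)) = 1799721/((-1/2122*13976)) = 1799721/(-6988/1061) = 1799721*(-1061/6988) = -1909503981/6988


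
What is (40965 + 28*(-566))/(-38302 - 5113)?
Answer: -25117/43415 ≈ -0.57853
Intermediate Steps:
(40965 + 28*(-566))/(-38302 - 5113) = (40965 - 15848)/(-43415) = 25117*(-1/43415) = -25117/43415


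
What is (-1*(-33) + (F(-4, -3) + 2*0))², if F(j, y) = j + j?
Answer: 625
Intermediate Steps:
F(j, y) = 2*j
(-1*(-33) + (F(-4, -3) + 2*0))² = (-1*(-33) + (2*(-4) + 2*0))² = (33 + (-8 + 0))² = (33 - 8)² = 25² = 625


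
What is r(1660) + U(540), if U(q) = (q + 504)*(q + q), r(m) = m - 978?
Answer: 1128202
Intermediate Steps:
r(m) = -978 + m
U(q) = 2*q*(504 + q) (U(q) = (504 + q)*(2*q) = 2*q*(504 + q))
r(1660) + U(540) = (-978 + 1660) + 2*540*(504 + 540) = 682 + 2*540*1044 = 682 + 1127520 = 1128202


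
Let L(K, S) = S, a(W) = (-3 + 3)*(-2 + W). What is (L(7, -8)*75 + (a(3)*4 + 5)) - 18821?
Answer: -19416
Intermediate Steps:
a(W) = 0 (a(W) = 0*(-2 + W) = 0)
(L(7, -8)*75 + (a(3)*4 + 5)) - 18821 = (-8*75 + (0*4 + 5)) - 18821 = (-600 + (0 + 5)) - 18821 = (-600 + 5) - 18821 = -595 - 18821 = -19416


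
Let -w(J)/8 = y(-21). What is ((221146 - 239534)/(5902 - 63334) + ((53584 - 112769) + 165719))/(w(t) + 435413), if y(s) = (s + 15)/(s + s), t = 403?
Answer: 10707338383/43761504114 ≈ 0.24467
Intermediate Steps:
y(s) = (15 + s)/(2*s) (y(s) = (15 + s)/((2*s)) = (15 + s)*(1/(2*s)) = (15 + s)/(2*s))
w(J) = -8/7 (w(J) = -4*(15 - 21)/(-21) = -4*(-1)*(-6)/21 = -8*⅐ = -8/7)
((221146 - 239534)/(5902 - 63334) + ((53584 - 112769) + 165719))/(w(t) + 435413) = ((221146 - 239534)/(5902 - 63334) + ((53584 - 112769) + 165719))/(-8/7 + 435413) = (-18388/(-57432) + (-59185 + 165719))/(3047883/7) = (-18388*(-1/57432) + 106534)*(7/3047883) = (4597/14358 + 106534)*(7/3047883) = (1529619769/14358)*(7/3047883) = 10707338383/43761504114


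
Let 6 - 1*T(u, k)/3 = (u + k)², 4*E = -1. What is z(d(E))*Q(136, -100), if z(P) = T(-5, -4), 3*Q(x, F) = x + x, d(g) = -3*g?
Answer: -20400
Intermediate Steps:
E = -¼ (E = (¼)*(-1) = -¼ ≈ -0.25000)
T(u, k) = 18 - 3*(k + u)² (T(u, k) = 18 - 3*(u + k)² = 18 - 3*(k + u)²)
Q(x, F) = 2*x/3 (Q(x, F) = (x + x)/3 = (2*x)/3 = 2*x/3)
z(P) = -225 (z(P) = 18 - 3*(-4 - 5)² = 18 - 3*(-9)² = 18 - 3*81 = 18 - 243 = -225)
z(d(E))*Q(136, -100) = -150*136 = -225*272/3 = -20400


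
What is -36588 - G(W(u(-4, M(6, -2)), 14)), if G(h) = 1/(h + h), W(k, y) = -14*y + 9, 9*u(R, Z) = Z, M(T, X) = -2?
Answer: -13683911/374 ≈ -36588.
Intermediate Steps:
u(R, Z) = Z/9
W(k, y) = 9 - 14*y
G(h) = 1/(2*h)
-36588 - G(W(u(-4, M(6, -2)), 14)) = -36588 - 1/(2*(9 - 14*14)) = -36588 - 1/(2*(9 - 196)) = -36588 - 1/(2*(-187)) = -36588 - (-1)/(2*187) = -36588 - 1*(-1/374) = -36588 + 1/374 = -13683911/374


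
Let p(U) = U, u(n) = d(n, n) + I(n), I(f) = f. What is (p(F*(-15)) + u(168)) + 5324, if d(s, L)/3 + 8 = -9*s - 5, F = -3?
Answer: 962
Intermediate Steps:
d(s, L) = -39 - 27*s (d(s, L) = -24 + 3*(-9*s - 5) = -24 + 3*(-5 - 9*s) = -24 + (-15 - 27*s) = -39 - 27*s)
u(n) = -39 - 26*n (u(n) = (-39 - 27*n) + n = -39 - 26*n)
(p(F*(-15)) + u(168)) + 5324 = (-3*(-15) + (-39 - 26*168)) + 5324 = (45 + (-39 - 4368)) + 5324 = (45 - 4407) + 5324 = -4362 + 5324 = 962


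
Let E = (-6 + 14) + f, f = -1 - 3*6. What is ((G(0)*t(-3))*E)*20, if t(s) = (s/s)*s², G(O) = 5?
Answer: -9900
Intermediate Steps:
f = -19 (f = -1 - 18 = -19)
t(s) = s² (t(s) = 1*s² = s²)
E = -11 (E = (-6 + 14) - 19 = 8 - 19 = -11)
((G(0)*t(-3))*E)*20 = ((5*(-3)²)*(-11))*20 = ((5*9)*(-11))*20 = (45*(-11))*20 = -495*20 = -9900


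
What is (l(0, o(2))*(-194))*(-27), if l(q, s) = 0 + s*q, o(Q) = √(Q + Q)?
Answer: 0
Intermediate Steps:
o(Q) = √2*√Q (o(Q) = √(2*Q) = √2*√Q)
l(q, s) = q*s (l(q, s) = 0 + q*s = q*s)
(l(0, o(2))*(-194))*(-27) = ((0*(√2*√2))*(-194))*(-27) = ((0*2)*(-194))*(-27) = (0*(-194))*(-27) = 0*(-27) = 0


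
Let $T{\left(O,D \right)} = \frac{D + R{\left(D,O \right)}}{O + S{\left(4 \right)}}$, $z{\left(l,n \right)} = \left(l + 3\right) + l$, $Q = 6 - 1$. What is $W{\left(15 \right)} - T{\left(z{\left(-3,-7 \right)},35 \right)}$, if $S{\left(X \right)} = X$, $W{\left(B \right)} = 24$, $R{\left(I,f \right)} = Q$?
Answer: $-16$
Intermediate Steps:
$Q = 5$
$R{\left(I,f \right)} = 5$
$z{\left(l,n \right)} = 3 + 2 l$ ($z{\left(l,n \right)} = \left(3 + l\right) + l = 3 + 2 l$)
$T{\left(O,D \right)} = \frac{5 + D}{4 + O}$ ($T{\left(O,D \right)} = \frac{D + 5}{O + 4} = \frac{5 + D}{4 + O}$)
$W{\left(15 \right)} - T{\left(z{\left(-3,-7 \right)},35 \right)} = 24 - \frac{5 + 35}{4 + \left(3 + 2 \left(-3\right)\right)} = 24 - \frac{1}{4 + \left(3 - 6\right)} 40 = 24 - \frac{1}{4 - 3} \cdot 40 = 24 - 1^{-1} \cdot 40 = 24 - 1 \cdot 40 = 24 - 40 = -16$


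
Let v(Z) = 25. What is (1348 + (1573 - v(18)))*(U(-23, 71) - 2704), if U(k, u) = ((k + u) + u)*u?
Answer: 16637520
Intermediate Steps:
U(k, u) = u*(k + 2*u) (U(k, u) = (k + 2*u)*u = u*(k + 2*u))
(1348 + (1573 - v(18)))*(U(-23, 71) - 2704) = (1348 + (1573 - 1*25))*(71*(-23 + 2*71) - 2704) = (1348 + (1573 - 25))*(71*(-23 + 142) - 2704) = (1348 + 1548)*(71*119 - 2704) = 2896*(8449 - 2704) = 2896*5745 = 16637520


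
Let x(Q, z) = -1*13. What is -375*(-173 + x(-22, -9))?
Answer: 69750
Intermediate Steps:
x(Q, z) = -13
-375*(-173 + x(-22, -9)) = -375*(-173 - 13) = -375*(-186) = 69750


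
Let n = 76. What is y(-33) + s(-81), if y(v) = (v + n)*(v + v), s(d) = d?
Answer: -2919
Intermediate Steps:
y(v) = 2*v*(76 + v) (y(v) = (v + 76)*(v + v) = (76 + v)*(2*v) = 2*v*(76 + v))
y(-33) + s(-81) = 2*(-33)*(76 - 33) - 81 = 2*(-33)*43 - 81 = -2838 - 81 = -2919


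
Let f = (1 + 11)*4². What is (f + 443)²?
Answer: 403225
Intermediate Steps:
f = 192 (f = 12*16 = 192)
(f + 443)² = (192 + 443)² = 635² = 403225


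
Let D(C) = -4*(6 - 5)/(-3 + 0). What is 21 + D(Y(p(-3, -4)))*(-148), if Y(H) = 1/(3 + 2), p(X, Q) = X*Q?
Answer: -529/3 ≈ -176.33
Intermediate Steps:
p(X, Q) = Q*X
Y(H) = ⅕ (Y(H) = 1/5 = ⅕)
D(C) = 4/3 (D(C) = -4/(-3) = -4*(-1)/3 = -4*(-⅓) = 4/3)
21 + D(Y(p(-3, -4)))*(-148) = 21 + (4/3)*(-148) = 21 - 592/3 = -529/3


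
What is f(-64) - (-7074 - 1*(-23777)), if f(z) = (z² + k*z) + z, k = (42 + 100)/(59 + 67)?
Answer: -802817/63 ≈ -12743.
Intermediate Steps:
k = 71/63 (k = 142/126 = 142*(1/126) = 71/63 ≈ 1.1270)
f(z) = z² + 134*z/63 (f(z) = (z² + 71*z/63) + z = z² + 134*z/63)
f(-64) - (-7074 - 1*(-23777)) = (1/63)*(-64)*(134 + 63*(-64)) - (-7074 - 1*(-23777)) = (1/63)*(-64)*(134 - 4032) - (-7074 + 23777) = (1/63)*(-64)*(-3898) - 1*16703 = 249472/63 - 16703 = -802817/63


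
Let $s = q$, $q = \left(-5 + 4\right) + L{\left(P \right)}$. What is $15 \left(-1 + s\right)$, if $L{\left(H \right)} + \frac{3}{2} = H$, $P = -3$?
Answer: $- \frac{195}{2} \approx -97.5$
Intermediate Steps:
$L{\left(H \right)} = - \frac{3}{2} + H$
$q = - \frac{11}{2}$ ($q = \left(-5 + 4\right) - \frac{9}{2} = -1 - \frac{9}{2} = - \frac{11}{2} \approx -5.5$)
$s = - \frac{11}{2} \approx -5.5$
$15 \left(-1 + s\right) = 15 \left(-1 - \frac{11}{2}\right) = 15 \left(- \frac{13}{2}\right) = - \frac{195}{2}$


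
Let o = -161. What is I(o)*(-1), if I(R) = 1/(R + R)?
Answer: 1/322 ≈ 0.0031056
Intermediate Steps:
I(R) = 1/(2*R)
I(o)*(-1) = ((1/2)/(-161))*(-1) = ((1/2)*(-1/161))*(-1) = -1/322*(-1) = 1/322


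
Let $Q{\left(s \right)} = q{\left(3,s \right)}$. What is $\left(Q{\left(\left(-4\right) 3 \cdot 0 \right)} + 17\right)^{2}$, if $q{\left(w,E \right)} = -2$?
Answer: $225$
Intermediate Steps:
$Q{\left(s \right)} = -2$
$\left(Q{\left(\left(-4\right) 3 \cdot 0 \right)} + 17\right)^{2} = \left(-2 + 17\right)^{2} = 15^{2} = 225$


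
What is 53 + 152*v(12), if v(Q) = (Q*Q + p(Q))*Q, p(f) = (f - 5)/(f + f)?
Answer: 263241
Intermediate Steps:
p(f) = (-5 + f)/(2*f) (p(f) = (-5 + f)/((2*f)) = (-5 + f)*(1/(2*f)) = (-5 + f)/(2*f))
v(Q) = Q*(Q² + (-5 + Q)/(2*Q)) (v(Q) = (Q*Q + (-5 + Q)/(2*Q))*Q = (Q² + (-5 + Q)/(2*Q))*Q = Q*(Q² + (-5 + Q)/(2*Q)))
53 + 152*v(12) = 53 + 152*(-5/2 + 12³ + (½)*12) = 53 + 152*(-5/2 + 1728 + 6) = 53 + 152*(3463/2) = 53 + 263188 = 263241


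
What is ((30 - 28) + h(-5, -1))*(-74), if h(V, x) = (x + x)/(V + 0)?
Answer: -888/5 ≈ -177.60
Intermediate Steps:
h(V, x) = 2*x/V (h(V, x) = (2*x)/V = 2*x/V)
((30 - 28) + h(-5, -1))*(-74) = ((30 - 28) + 2*(-1)/(-5))*(-74) = (2 + 2*(-1)*(-⅕))*(-74) = (2 + ⅖)*(-74) = (12/5)*(-74) = -888/5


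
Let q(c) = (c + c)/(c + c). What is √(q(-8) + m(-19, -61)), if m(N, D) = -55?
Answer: 3*I*√6 ≈ 7.3485*I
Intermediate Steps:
q(c) = 1 (q(c) = (2*c)/((2*c)) = (2*c)*(1/(2*c)) = 1)
√(q(-8) + m(-19, -61)) = √(1 - 55) = √(-54) = 3*I*√6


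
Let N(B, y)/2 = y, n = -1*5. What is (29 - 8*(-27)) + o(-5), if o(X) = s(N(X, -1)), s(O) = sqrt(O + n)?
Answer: 245 + I*sqrt(7) ≈ 245.0 + 2.6458*I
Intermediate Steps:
n = -5
N(B, y) = 2*y
s(O) = sqrt(-5 + O) (s(O) = sqrt(O - 5) = sqrt(-5 + O))
o(X) = I*sqrt(7) (o(X) = sqrt(-5 + 2*(-1)) = sqrt(-5 - 2) = sqrt(-7) = I*sqrt(7))
(29 - 8*(-27)) + o(-5) = (29 - 8*(-27)) + I*sqrt(7) = (29 + 216) + I*sqrt(7) = 245 + I*sqrt(7)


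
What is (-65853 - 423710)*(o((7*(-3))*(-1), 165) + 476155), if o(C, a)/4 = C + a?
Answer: -233472105137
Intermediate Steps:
o(C, a) = 4*C + 4*a (o(C, a) = 4*(C + a) = 4*C + 4*a)
(-65853 - 423710)*(o((7*(-3))*(-1), 165) + 476155) = (-65853 - 423710)*((4*((7*(-3))*(-1)) + 4*165) + 476155) = -489563*((4*(-21*(-1)) + 660) + 476155) = -489563*((4*21 + 660) + 476155) = -489563*((84 + 660) + 476155) = -489563*(744 + 476155) = -489563*476899 = -233472105137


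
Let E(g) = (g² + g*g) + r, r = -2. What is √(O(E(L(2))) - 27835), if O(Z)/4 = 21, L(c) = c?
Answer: I*√27751 ≈ 166.59*I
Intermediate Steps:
E(g) = -2 + 2*g² (E(g) = (g² + g*g) - 2 = (g² + g²) - 2 = 2*g² - 2 = -2 + 2*g²)
O(Z) = 84 (O(Z) = 4*21 = 84)
√(O(E(L(2))) - 27835) = √(84 - 27835) = √(-27751) = I*√27751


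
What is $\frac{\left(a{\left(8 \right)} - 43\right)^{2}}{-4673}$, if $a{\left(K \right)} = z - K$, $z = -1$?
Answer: $- \frac{2704}{4673} \approx -0.57864$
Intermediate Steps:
$a{\left(K \right)} = -1 - K$
$\frac{\left(a{\left(8 \right)} - 43\right)^{2}}{-4673} = \frac{\left(\left(-1 - 8\right) - 43\right)^{2}}{-4673} = \left(\left(-1 - 8\right) - 43\right)^{2} \left(- \frac{1}{4673}\right) = \left(-9 - 43\right)^{2} \left(- \frac{1}{4673}\right) = \left(-52\right)^{2} \left(- \frac{1}{4673}\right) = 2704 \left(- \frac{1}{4673}\right) = - \frac{2704}{4673}$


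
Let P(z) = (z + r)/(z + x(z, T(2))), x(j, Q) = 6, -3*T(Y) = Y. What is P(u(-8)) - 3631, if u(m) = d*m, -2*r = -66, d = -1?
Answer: -50793/14 ≈ -3628.1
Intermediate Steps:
T(Y) = -Y/3
r = 33 (r = -½*(-66) = 33)
u(m) = -m
P(z) = (33 + z)/(6 + z) (P(z) = (z + 33)/(z + 6) = (33 + z)/(6 + z))
P(u(-8)) - 3631 = (33 - 1*(-8))/(6 - 1*(-8)) - 3631 = (33 + 8)/(6 + 8) - 3631 = 41/14 - 3631 = -50793/14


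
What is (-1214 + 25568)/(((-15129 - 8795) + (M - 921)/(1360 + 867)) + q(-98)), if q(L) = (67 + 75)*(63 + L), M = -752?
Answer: -18078786/21449537 ≈ -0.84285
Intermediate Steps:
q(L) = 8946 + 142*L (q(L) = 142*(63 + L) = 8946 + 142*L)
(-1214 + 25568)/(((-15129 - 8795) + (M - 921)/(1360 + 867)) + q(-98)) = (-1214 + 25568)/(((-15129 - 8795) + (-752 - 921)/(1360 + 867)) + (8946 + 142*(-98))) = 24354/((-23924 - 1673/2227) + (8946 - 13916)) = 24354/((-23924 - 1673*1/2227) - 4970) = 24354/((-23924 - 1673/2227) - 4970) = 24354/(-53280421/2227 - 4970) = 24354/(-64348611/2227) = 24354*(-2227/64348611) = -18078786/21449537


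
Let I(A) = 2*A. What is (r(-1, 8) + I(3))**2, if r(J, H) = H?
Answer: 196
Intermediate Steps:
(r(-1, 8) + I(3))**2 = (8 + 2*3)**2 = (8 + 6)**2 = 14**2 = 196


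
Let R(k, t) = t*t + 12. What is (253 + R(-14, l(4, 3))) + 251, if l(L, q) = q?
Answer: 525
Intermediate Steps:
R(k, t) = 12 + t² (R(k, t) = t² + 12 = 12 + t²)
(253 + R(-14, l(4, 3))) + 251 = (253 + (12 + 3²)) + 251 = (253 + (12 + 9)) + 251 = (253 + 21) + 251 = 274 + 251 = 525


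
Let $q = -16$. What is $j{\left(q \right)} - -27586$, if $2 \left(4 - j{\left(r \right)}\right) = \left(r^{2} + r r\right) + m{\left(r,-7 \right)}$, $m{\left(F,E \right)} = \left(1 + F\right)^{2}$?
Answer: $\frac{54443}{2} \approx 27222.0$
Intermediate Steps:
$j{\left(r \right)} = 4 - r^{2} - \frac{\left(1 + r\right)^{2}}{2}$ ($j{\left(r \right)} = 4 - \frac{\left(r^{2} + r r\right) + \left(1 + r\right)^{2}}{2} = 4 - \frac{\left(r^{2} + r^{2}\right) + \left(1 + r\right)^{2}}{2} = 4 - \frac{2 r^{2} + \left(1 + r\right)^{2}}{2} = 4 - \frac{\left(1 + r\right)^{2} + 2 r^{2}}{2} = 4 - \left(r^{2} + \frac{\left(1 + r\right)^{2}}{2}\right) = 4 - r^{2} - \frac{\left(1 + r\right)^{2}}{2}$)
$j{\left(q \right)} - -27586 = \left(\frac{7}{2} - -16 - \frac{3 \left(-16\right)^{2}}{2}\right) - -27586 = \left(\frac{7}{2} + 16 - 384\right) + 27586 = - \frac{729}{2} + 27586 = \frac{54443}{2}$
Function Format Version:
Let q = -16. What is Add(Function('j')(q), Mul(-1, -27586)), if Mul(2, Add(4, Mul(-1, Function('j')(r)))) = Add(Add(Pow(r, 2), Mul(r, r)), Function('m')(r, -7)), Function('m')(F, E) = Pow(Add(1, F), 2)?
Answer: Rational(54443, 2) ≈ 27222.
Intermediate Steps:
Function('j')(r) = Add(4, Mul(-1, Pow(r, 2)), Mul(Rational(-1, 2), Pow(Add(1, r), 2))) (Function('j')(r) = Add(4, Mul(Rational(-1, 2), Add(Add(Pow(r, 2), Mul(r, r)), Pow(Add(1, r), 2)))) = Add(4, Mul(Rational(-1, 2), Add(Add(Pow(r, 2), Pow(r, 2)), Pow(Add(1, r), 2)))) = Add(4, Mul(Rational(-1, 2), Add(Mul(2, Pow(r, 2)), Pow(Add(1, r), 2)))) = Add(4, Mul(Rational(-1, 2), Add(Pow(Add(1, r), 2), Mul(2, Pow(r, 2))))) = Add(4, Add(Mul(-1, Pow(r, 2)), Mul(Rational(-1, 2), Pow(Add(1, r), 2)))) = Add(4, Mul(-1, Pow(r, 2)), Mul(Rational(-1, 2), Pow(Add(1, r), 2))))
Add(Function('j')(q), Mul(-1, -27586)) = Add(Add(Rational(7, 2), Mul(-1, -16), Mul(Rational(-3, 2), Pow(-16, 2))), Mul(-1, -27586)) = Add(Add(Rational(7, 2), 16, Mul(Rational(-3, 2), 256)), 27586) = Add(Add(Rational(7, 2), 16, -384), 27586) = Add(Rational(-729, 2), 27586) = Rational(54443, 2)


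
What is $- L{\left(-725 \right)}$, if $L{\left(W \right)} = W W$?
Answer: $-525625$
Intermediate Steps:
$L{\left(W \right)} = W^{2}$
$- L{\left(-725 \right)} = - \left(-725\right)^{2} = \left(-1\right) 525625 = -525625$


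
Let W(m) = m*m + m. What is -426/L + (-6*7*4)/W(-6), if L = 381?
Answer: -4266/635 ≈ -6.7181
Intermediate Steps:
W(m) = m + m² (W(m) = m² + m = m + m²)
-426/L + (-6*7*4)/W(-6) = -426/381 + (-6*7*4)/((-6*(1 - 6))) = -426*1/381 + (-42*4)/((-6*(-5))) = -142/127 - 168/30 = -142/127 - 168*1/30 = -142/127 - 28/5 = -4266/635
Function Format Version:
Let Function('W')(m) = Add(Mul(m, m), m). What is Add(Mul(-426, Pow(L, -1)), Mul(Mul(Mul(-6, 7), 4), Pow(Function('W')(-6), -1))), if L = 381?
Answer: Rational(-4266, 635) ≈ -6.7181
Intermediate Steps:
Function('W')(m) = Add(m, Pow(m, 2)) (Function('W')(m) = Add(Pow(m, 2), m) = Add(m, Pow(m, 2)))
Add(Mul(-426, Pow(L, -1)), Mul(Mul(Mul(-6, 7), 4), Pow(Function('W')(-6), -1))) = Add(Mul(-426, Pow(381, -1)), Mul(Mul(Mul(-6, 7), 4), Pow(Mul(-6, Add(1, -6)), -1))) = Add(Mul(-426, Rational(1, 381)), Mul(Mul(-42, 4), Pow(Mul(-6, -5), -1))) = Add(Rational(-142, 127), Mul(-168, Pow(30, -1))) = Add(Rational(-142, 127), Mul(-168, Rational(1, 30))) = Add(Rational(-142, 127), Rational(-28, 5)) = Rational(-4266, 635)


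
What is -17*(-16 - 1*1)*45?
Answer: 13005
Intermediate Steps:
-17*(-16 - 1*1)*45 = -17*(-16 - 1)*45 = -17*(-17)*45 = 289*45 = 13005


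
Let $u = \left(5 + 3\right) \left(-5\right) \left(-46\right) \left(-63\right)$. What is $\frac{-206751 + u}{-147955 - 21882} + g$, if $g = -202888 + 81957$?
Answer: $- \frac{20538235576}{169837} \approx -1.2093 \cdot 10^{5}$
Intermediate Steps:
$u = -115920$ ($u = 8 \left(-5\right) \left(-46\right) \left(-63\right) = \left(-40\right) \left(-46\right) \left(-63\right) = 1840 \left(-63\right) = -115920$)
$g = -120931$
$\frac{-206751 + u}{-147955 - 21882} + g = \frac{-206751 - 115920}{-147955 - 21882} - 120931 = - \frac{322671}{-169837} - 120931 = \left(-322671\right) \left(- \frac{1}{169837}\right) - 120931 = \frac{322671}{169837} - 120931 = - \frac{20538235576}{169837}$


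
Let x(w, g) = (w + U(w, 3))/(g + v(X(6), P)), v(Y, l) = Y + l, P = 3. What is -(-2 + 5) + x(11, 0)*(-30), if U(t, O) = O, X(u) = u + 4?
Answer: -459/13 ≈ -35.308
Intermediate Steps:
X(u) = 4 + u
x(w, g) = (3 + w)/(13 + g) (x(w, g) = (w + 3)/(g + ((4 + 6) + 3)) = (3 + w)/(g + (10 + 3)) = (3 + w)/(g + 13) = (3 + w)/(13 + g))
-(-2 + 5) + x(11, 0)*(-30) = -(-2 + 5) + ((3 + 11)/(13 + 0))*(-30) = -1*3 + (14/13)*(-30) = -3 + ((1/13)*14)*(-30) = -3 + (14/13)*(-30) = -3 - 420/13 = -459/13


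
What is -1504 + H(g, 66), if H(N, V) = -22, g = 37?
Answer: -1526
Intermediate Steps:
-1504 + H(g, 66) = -1504 - 22 = -1526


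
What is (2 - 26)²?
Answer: 576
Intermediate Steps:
(2 - 26)² = (-24)² = 576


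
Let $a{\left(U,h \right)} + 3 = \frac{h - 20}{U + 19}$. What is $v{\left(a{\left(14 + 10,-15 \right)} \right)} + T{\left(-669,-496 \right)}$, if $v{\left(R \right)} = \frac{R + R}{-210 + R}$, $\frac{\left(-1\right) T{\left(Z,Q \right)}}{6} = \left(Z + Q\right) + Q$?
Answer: $\frac{45813866}{4597} \approx 9966.0$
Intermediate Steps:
$T{\left(Z,Q \right)} = - 12 Q - 6 Z$ ($T{\left(Z,Q \right)} = - 6 \left(\left(Z + Q\right) + Q\right) = - 6 \left(\left(Q + Z\right) + Q\right) = - 6 \left(Z + 2 Q\right) = - 12 Q - 6 Z$)
$a{\left(U,h \right)} = -3 + \frac{-20 + h}{19 + U}$ ($a{\left(U,h \right)} = -3 + \frac{h - 20}{U + 19} = -3 + \frac{-20 + h}{19 + U}$)
$v{\left(R \right)} = \frac{2 R}{-210 + R}$
$v{\left(a{\left(14 + 10,-15 \right)} \right)} + T{\left(-669,-496 \right)} = \frac{2 \frac{-77 - 15 - 3 \left(14 + 10\right)}{19 + \left(14 + 10\right)}}{-210 + \frac{-77 - 15 - 3 \left(14 + 10\right)}{19 + \left(14 + 10\right)}} - -9966 = \frac{2 \frac{-77 - 15 - 72}{19 + 24}}{-210 + \frac{-77 - 15 - 72}{19 + 24}} + \left(5952 + 4014\right) = \frac{2 \frac{-77 - 15 - 72}{43}}{-210 + \frac{-77 - 15 - 72}{43}} + 9966 = \frac{2 \cdot \frac{1}{43} \left(-164\right)}{-210 + \frac{1}{43} \left(-164\right)} + 9966 = 2 \left(- \frac{164}{43}\right) \frac{1}{-210 - \frac{164}{43}} + 9966 = 2 \left(- \frac{164}{43}\right) \frac{1}{- \frac{9194}{43}} + 9966 = 2 \left(- \frac{164}{43}\right) \left(- \frac{43}{9194}\right) + 9966 = \frac{164}{4597} + 9966 = \frac{45813866}{4597}$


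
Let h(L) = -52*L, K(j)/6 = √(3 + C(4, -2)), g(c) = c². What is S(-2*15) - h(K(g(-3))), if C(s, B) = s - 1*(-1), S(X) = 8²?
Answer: 64 + 624*√2 ≈ 946.47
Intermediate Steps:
S(X) = 64
C(s, B) = 1 + s (C(s, B) = s + 1 = 1 + s)
K(j) = 12*√2 (K(j) = 6*√(3 + (1 + 4)) = 6*√(3 + 5) = 6*√8 = 6*(2*√2) = 12*√2)
S(-2*15) - h(K(g(-3))) = 64 - (-52)*12*√2 = 64 - (-624)*√2 = 64 + 624*√2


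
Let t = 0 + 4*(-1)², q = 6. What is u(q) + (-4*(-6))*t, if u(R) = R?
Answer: 102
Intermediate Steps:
t = 4 (t = 0 + 4*1 = 0 + 4 = 4)
u(q) + (-4*(-6))*t = 6 - 4*(-6)*4 = 6 + 24*4 = 6 + 96 = 102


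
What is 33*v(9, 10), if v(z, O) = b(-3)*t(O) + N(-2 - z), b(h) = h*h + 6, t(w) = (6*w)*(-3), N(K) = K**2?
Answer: -85107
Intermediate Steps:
t(w) = -18*w
b(h) = 6 + h**2 (b(h) = h**2 + 6 = 6 + h**2)
v(z, O) = (-2 - z)**2 - 270*O (v(z, O) = (6 + (-3)**2)*(-18*O) + (-2 - z)**2 = (6 + 9)*(-18*O) + (-2 - z)**2 = 15*(-18*O) + (-2 - z)**2 = -270*O + (-2 - z)**2 = (-2 - z)**2 - 270*O)
33*v(9, 10) = 33*((2 + 9)**2 - 270*10) = 33*(11**2 - 2700) = 33*(121 - 2700) = 33*(-2579) = -85107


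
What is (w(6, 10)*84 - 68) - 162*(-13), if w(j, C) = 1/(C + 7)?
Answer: 34730/17 ≈ 2042.9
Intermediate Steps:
w(j, C) = 1/(7 + C)
(w(6, 10)*84 - 68) - 162*(-13) = (84/(7 + 10) - 68) - 162*(-13) = (84/17 - 68) + 2106 = -1072/17 + 2106 = 34730/17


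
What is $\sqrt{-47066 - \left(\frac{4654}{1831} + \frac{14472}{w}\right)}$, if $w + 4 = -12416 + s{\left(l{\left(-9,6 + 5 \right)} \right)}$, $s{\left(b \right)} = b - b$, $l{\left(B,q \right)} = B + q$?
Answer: $\frac{i \sqrt{2086855419972490}}{210565} \approx 216.95 i$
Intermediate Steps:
$s{\left(b \right)} = 0$
$w = -12420$ ($w = -4 + \left(-12416 + 0\right) = -4 - 12416 = -12420$)
$\sqrt{-47066 - \left(\frac{4654}{1831} + \frac{14472}{w}\right)} = \sqrt{-47066 - \left(- \frac{134}{115} + \frac{4654}{1831}\right)} = \sqrt{-47066 - \frac{289856}{210565}} = \sqrt{- \frac{9910742146}{210565}} = \frac{i \sqrt{2086855419972490}}{210565}$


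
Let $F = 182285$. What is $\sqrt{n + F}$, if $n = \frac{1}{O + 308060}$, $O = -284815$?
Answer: $\frac{\sqrt{98494058630370}}{23245} \approx 426.95$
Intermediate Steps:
$n = \frac{1}{23245}$ ($n = \frac{1}{-284815 + 308060} = \frac{1}{23245} \approx 4.302 \cdot 10^{-5}$)
$\sqrt{n + F} = \sqrt{\frac{1}{23245} + 182285} = \sqrt{\frac{4237214826}{23245}} = \frac{\sqrt{98494058630370}}{23245}$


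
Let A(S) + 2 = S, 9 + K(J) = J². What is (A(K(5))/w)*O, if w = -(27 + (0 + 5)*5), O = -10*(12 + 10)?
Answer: 770/13 ≈ 59.231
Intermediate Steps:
K(J) = -9 + J²
A(S) = -2 + S
O = -220 (O = -10*22 = -220)
w = -52 (w = -(27 + 5*5) = -(27 + 25) = -1*52 = -52)
(A(K(5))/w)*O = ((-2 + (-9 + 5²))/(-52))*(-220) = ((-2 + (-9 + 25))*(-1/52))*(-220) = ((-2 + 16)*(-1/52))*(-220) = (14*(-1/52))*(-220) = -7/26*(-220) = 770/13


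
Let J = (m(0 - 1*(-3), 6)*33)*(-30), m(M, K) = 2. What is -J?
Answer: 1980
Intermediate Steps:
J = -1980 (J = (2*33)*(-30) = 66*(-30) = -1980)
-J = -1*(-1980) = 1980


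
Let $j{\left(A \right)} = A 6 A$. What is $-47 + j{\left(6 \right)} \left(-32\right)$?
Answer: $-6959$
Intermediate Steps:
$j{\left(A \right)} = 6 A^{2}$ ($j{\left(A \right)} = 6 A A = 6 A^{2}$)
$-47 + j{\left(6 \right)} \left(-32\right) = -47 + 6 \cdot 6^{2} \left(-32\right) = -47 + 6 \cdot 36 \left(-32\right) = -47 + 216 \left(-32\right) = -47 - 6912 = -6959$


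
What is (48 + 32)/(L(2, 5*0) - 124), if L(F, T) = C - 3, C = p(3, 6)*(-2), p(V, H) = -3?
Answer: -80/121 ≈ -0.66116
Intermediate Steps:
C = 6 (C = -3*(-2) = 6)
L(F, T) = 3 (L(F, T) = 6 - 3 = 3)
(48 + 32)/(L(2, 5*0) - 124) = (48 + 32)/(3 - 124) = 80/(-121) = 80*(-1/121) = -80/121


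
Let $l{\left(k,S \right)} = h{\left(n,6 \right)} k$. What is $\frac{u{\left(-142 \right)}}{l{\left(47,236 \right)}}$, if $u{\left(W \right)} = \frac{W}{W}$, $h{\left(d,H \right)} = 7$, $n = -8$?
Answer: $\frac{1}{329} \approx 0.0030395$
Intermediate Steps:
$u{\left(W \right)} = 1$
$l{\left(k,S \right)} = 7 k$
$\frac{u{\left(-142 \right)}}{l{\left(47,236 \right)}} = 1 \frac{1}{7 \cdot 47} = 1 \cdot \frac{1}{329} = \frac{1}{329}$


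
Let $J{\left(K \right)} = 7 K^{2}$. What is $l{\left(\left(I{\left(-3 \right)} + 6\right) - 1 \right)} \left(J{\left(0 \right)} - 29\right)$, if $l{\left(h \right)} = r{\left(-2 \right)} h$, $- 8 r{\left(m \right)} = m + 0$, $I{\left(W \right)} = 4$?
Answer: $- \frac{261}{4} \approx -65.25$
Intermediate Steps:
$r{\left(m \right)} = - \frac{m}{8}$ ($r{\left(m \right)} = - \frac{m + 0}{8} = - \frac{m}{8}$)
$l{\left(h \right)} = \frac{h}{4}$ ($l{\left(h \right)} = \left(- \frac{1}{8}\right) \left(-2\right) h = \frac{h}{4}$)
$l{\left(\left(I{\left(-3 \right)} + 6\right) - 1 \right)} \left(J{\left(0 \right)} - 29\right) = \frac{\left(4 + 6\right) - 1}{4} \left(7 \cdot 0^{2} - 29\right) = \frac{10 - 1}{4} \left(7 \cdot 0 - 29\right) = \frac{1}{4} \cdot 9 \left(0 - 29\right) = \frac{9}{4} \left(-29\right) = - \frac{261}{4}$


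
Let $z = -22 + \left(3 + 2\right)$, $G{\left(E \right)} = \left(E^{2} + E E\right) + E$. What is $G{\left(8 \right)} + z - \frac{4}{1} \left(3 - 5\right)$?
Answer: $0$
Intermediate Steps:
$G{\left(E \right)} = E + 2 E^{2}$ ($G{\left(E \right)} = \left(E^{2} + E^{2}\right) + E = 2 E^{2} + E = E + 2 E^{2}$)
$z = -17$ ($z = -22 + 5 = -17$)
$G{\left(8 \right)} + z - \frac{4}{1} \left(3 - 5\right) = 8 \left(1 + 2 \cdot 8\right) - 17 - \frac{4}{1} \left(3 - 5\right) = 8 \left(1 + 16\right) - 17 \left(-4\right) 1 \left(-2\right) = 8 \cdot 17 - 17 \left(\left(-4\right) \left(-2\right)\right) = 136 - 136 = 0$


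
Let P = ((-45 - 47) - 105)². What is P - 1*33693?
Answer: 5116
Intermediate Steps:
P = 38809 (P = (-92 - 105)² = (-197)² = 38809)
P - 1*33693 = 38809 - 1*33693 = 38809 - 33693 = 5116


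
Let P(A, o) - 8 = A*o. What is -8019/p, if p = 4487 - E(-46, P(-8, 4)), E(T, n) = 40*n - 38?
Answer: -8019/5485 ≈ -1.4620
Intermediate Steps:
P(A, o) = 8 + A*o
E(T, n) = -38 + 40*n
p = 5485 (p = 4487 - (-38 + 40*(8 - 8*4)) = 4487 - (-38 + 40*(8 - 32)) = 4487 - (-38 + 40*(-24)) = 4487 - (-38 - 960) = 4487 - 1*(-998) = 4487 + 998 = 5485)
-8019/p = -8019/5485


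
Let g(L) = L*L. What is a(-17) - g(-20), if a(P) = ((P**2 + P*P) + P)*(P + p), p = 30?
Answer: 6893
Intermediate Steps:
a(P) = (30 + P)*(P + 2*P**2) (a(P) = ((P**2 + P*P) + P)*(P + 30) = ((P**2 + P**2) + P)*(30 + P) = (2*P**2 + P)*(30 + P) = (P + 2*P**2)*(30 + P) = (30 + P)*(P + 2*P**2))
g(L) = L**2
a(-17) - g(-20) = -17*(30 + 2*(-17)**2 + 61*(-17)) - 1*(-20)**2 = -17*(30 + 2*289 - 1037) - 1*400 = -17*(30 + 578 - 1037) - 400 = -17*(-429) - 400 = 7293 - 400 = 6893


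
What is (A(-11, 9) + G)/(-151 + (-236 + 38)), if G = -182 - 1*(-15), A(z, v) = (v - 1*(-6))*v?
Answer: 32/349 ≈ 0.091691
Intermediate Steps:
A(z, v) = v*(6 + v) (A(z, v) = (v + 6)*v = (6 + v)*v = v*(6 + v))
G = -167 (G = -182 + 15 = -167)
(A(-11, 9) + G)/(-151 + (-236 + 38)) = (9*(6 + 9) - 167)/(-151 + (-236 + 38)) = (9*15 - 167)/(-151 - 198) = (135 - 167)/(-349) = -32*(-1/349) = 32/349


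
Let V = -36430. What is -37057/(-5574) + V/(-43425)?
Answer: 120817403/16136730 ≈ 7.4871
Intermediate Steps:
-37057/(-5574) + V/(-43425) = -37057/(-5574) - 36430/(-43425) = -37057*(-1/5574) - 36430*(-1/43425) = 37057/5574 + 7286/8685 = 120817403/16136730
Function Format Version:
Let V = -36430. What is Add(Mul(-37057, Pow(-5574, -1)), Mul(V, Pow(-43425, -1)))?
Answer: Rational(120817403, 16136730) ≈ 7.4871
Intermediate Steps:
Add(Mul(-37057, Pow(-5574, -1)), Mul(V, Pow(-43425, -1))) = Add(Mul(-37057, Pow(-5574, -1)), Mul(-36430, Pow(-43425, -1))) = Add(Mul(-37057, Rational(-1, 5574)), Mul(-36430, Rational(-1, 43425))) = Add(Rational(37057, 5574), Rational(7286, 8685)) = Rational(120817403, 16136730)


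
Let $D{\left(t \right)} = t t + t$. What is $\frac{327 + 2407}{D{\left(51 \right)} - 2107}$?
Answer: $\frac{2734}{545} \approx 5.0165$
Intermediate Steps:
$D{\left(t \right)} = t + t^{2}$ ($D{\left(t \right)} = t^{2} + t = t + t^{2}$)
$\frac{327 + 2407}{D{\left(51 \right)} - 2107} = \frac{327 + 2407}{51 \left(1 + 51\right) - 2107} = \frac{2734}{51 \cdot 52 - 2107} = \frac{2734}{2652 - 2107} = \frac{2734}{545}$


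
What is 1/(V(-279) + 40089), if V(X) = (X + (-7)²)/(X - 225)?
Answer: 252/10102543 ≈ 2.4944e-5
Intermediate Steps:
V(X) = (49 + X)/(-225 + X) (V(X) = (X + 49)/(-225 + X) = (49 + X)/(-225 + X))
1/(V(-279) + 40089) = 1/((49 - 279)/(-225 - 279) + 40089) = 1/(-230/(-504) + 40089) = 1/(-1/504*(-230) + 40089) = 1/(115/252 + 40089) = 1/(10102543/252) = 252/10102543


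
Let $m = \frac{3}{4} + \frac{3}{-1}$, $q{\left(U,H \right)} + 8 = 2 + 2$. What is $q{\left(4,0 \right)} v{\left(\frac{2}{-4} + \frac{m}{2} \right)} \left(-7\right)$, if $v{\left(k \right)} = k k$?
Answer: $\frac{1183}{16} \approx 73.938$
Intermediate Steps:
$q{\left(U,H \right)} = -4$ ($q{\left(U,H \right)} = -8 + \left(2 + 2\right) = -8 + 4 = -4$)
$m = - \frac{9}{4}$ ($m = 3 \cdot \frac{1}{4} + 3 \left(-1\right) = \frac{3}{4} - 3 = - \frac{9}{4} \approx -2.25$)
$v{\left(k \right)} = k^{2}$
$q{\left(4,0 \right)} v{\left(\frac{2}{-4} + \frac{m}{2} \right)} \left(-7\right) = - 4 \left(\frac{2}{-4} - \frac{9}{4 \cdot 2}\right)^{2} \left(-7\right) = - 4 \left(2 \left(- \frac{1}{4}\right) - \frac{9}{8}\right)^{2} \left(-7\right) = - 4 \left(- \frac{1}{2} - \frac{9}{8}\right)^{2} \left(-7\right) = - 4 \left(- \frac{13}{8}\right)^{2} \left(-7\right) = \left(-4\right) \frac{169}{64} \left(-7\right) = \left(- \frac{169}{16}\right) \left(-7\right) = \frac{1183}{16}$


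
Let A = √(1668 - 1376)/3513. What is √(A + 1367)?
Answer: √(16870378023 + 7026*√73)/3513 ≈ 36.973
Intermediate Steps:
A = 2*√73/3513 (A = √292*(1/3513) = (2*√73)*(1/3513) = 2*√73/3513 ≈ 0.0048642)
√(A + 1367) = √(2*√73/3513 + 1367) = √(1367 + 2*√73/3513)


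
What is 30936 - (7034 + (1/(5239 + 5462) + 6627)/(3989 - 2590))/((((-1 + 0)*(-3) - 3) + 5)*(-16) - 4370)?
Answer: 1030524823393547/33309805275 ≈ 30938.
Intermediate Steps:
30936 - (7034 + (1/(5239 + 5462) + 6627)/(3989 - 2590))/((((-1 + 0)*(-3) - 3) + 5)*(-16) - 4370) = 30936 - (7034 + (1/10701 + 6627)/1399)/(((-1*(-3) - 3) + 5)*(-16) - 4370) = 30936 - (7034 + (1/10701 + 6627)*(1/1399))/(((3 - 3) + 5)*(-16) - 4370) = 30936 - (7034 + (70915528/10701)*(1/1399))/((0 + 5)*(-16) - 4370) = 30936 - (7034 + 70915528/14970699)/(5*(-16) - 4370) = 30936 - 105374812294/(14970699*(-80 - 4370)) = 30936 - 105374812294/(14970699*(-4450)) = 30936 - 105374812294*(-1)/(14970699*4450) = 30936 - 1*(-52687406147/33309805275) = 30936 + 52687406147/33309805275 = 1030524823393547/33309805275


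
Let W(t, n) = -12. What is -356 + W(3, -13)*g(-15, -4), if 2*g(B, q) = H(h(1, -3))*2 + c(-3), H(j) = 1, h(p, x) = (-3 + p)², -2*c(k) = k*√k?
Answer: -368 - 9*I*√3 ≈ -368.0 - 15.588*I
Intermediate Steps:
c(k) = -k^(3/2)/2 (c(k) = -k*√k/2 = -k^(3/2)/2)
g(B, q) = 1 + 3*I*√3/4 (g(B, q) = (1*2 - (-3)*I*√3/2)/2 = (2 - (-3)*I*√3/2)/2 = (2 + 3*I*√3/2)/2 = 1 + 3*I*√3/4)
-356 + W(3, -13)*g(-15, -4) = -356 - 12*(1 + 3*I*√3/4) = -356 + (-12 - 9*I*√3) = -368 - 9*I*√3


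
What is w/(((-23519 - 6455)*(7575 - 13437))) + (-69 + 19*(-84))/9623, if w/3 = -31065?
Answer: -97816649835/563611373108 ≈ -0.17355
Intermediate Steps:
w = -93195 (w = 3*(-31065) = -93195)
w/(((-23519 - 6455)*(7575 - 13437))) + (-69 + 19*(-84))/9623 = -93195*1/((-23519 - 6455)*(7575 - 13437)) + (-69 + 19*(-84))/9623 = -93195/((-29974*(-5862))) + (-69 - 1596)*(1/9623) = -93195/175707588 - 1665*1/9623 = -93195*1/175707588 - 1665/9623 = -31065/58569196 - 1665/9623 = -97816649835/563611373108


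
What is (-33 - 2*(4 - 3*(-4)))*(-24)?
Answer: 1560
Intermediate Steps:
(-33 - 2*(4 - 3*(-4)))*(-24) = (-33 - 2*(4 + 12))*(-24) = (-33 - 2*16)*(-24) = (-33 - 32)*(-24) = -65*(-24) = 1560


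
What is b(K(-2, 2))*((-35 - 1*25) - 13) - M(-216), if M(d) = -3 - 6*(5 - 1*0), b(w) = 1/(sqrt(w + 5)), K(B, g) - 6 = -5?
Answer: 33 - 73*sqrt(6)/6 ≈ 3.1979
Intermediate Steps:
K(B, g) = 1 (K(B, g) = 6 - 5 = 1)
b(w) = 1/sqrt(5 + w) (b(w) = 1/(sqrt(5 + w)) = 1/sqrt(5 + w))
M(d) = -33 (M(d) = -3 - 6*(5 + 0) = -3 - 6*5 = -3 - 30 = -33)
b(K(-2, 2))*((-35 - 1*25) - 13) - M(-216) = ((-35 - 1*25) - 13)/sqrt(5 + 1) - 1*(-33) = ((-35 - 25) - 13)/sqrt(6) + 33 = (sqrt(6)/6)*(-60 - 13) + 33 = (sqrt(6)/6)*(-73) + 33 = -73*sqrt(6)/6 + 33 = 33 - 73*sqrt(6)/6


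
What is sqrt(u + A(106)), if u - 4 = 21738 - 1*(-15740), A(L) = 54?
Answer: 4*sqrt(2346) ≈ 193.74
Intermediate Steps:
u = 37482 (u = 4 + (21738 - 1*(-15740)) = 4 + (21738 + 15740) = 4 + 37478 = 37482)
sqrt(u + A(106)) = sqrt(37482 + 54) = sqrt(37536) = 4*sqrt(2346)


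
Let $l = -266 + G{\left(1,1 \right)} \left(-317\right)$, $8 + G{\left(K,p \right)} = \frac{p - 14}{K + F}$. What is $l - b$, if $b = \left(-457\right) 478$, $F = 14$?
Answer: $\frac{3314861}{15} \approx 2.2099 \cdot 10^{5}$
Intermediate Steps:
$G{\left(K,p \right)} = -8 + \frac{-14 + p}{14 + K}$ ($G{\left(K,p \right)} = -8 + \frac{p - 14}{K + 14} = -8 + \frac{-14 + p}{14 + K}$)
$l = \frac{38171}{15}$ ($l = -266 + \frac{-126 + 1 - 8}{14 + 1} \left(-317\right) = -266 + \frac{-126 + 1 - 8}{15} \left(-317\right) = -266 + \frac{1}{15} \left(-133\right) \left(-317\right) = -266 - - \frac{42161}{15} = -266 + \frac{42161}{15} = \frac{38171}{15} \approx 2544.7$)
$b = -218446$
$l - b = \frac{38171}{15} - -218446 = \frac{38171}{15} + 218446 = \frac{3314861}{15}$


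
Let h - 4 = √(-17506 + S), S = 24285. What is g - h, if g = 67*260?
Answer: 17416 - √6779 ≈ 17334.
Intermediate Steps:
h = 4 + √6779 (h = 4 + √(-17506 + 24285) = 4 + √6779 ≈ 86.335)
g = 17420
g - h = 17420 - (4 + √6779) = 17420 + (-4 - √6779) = 17416 - √6779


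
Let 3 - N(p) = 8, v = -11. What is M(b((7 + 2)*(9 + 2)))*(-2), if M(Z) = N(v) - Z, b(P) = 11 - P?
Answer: -166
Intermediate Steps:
N(p) = -5 (N(p) = 3 - 1*8 = 3 - 8 = -5)
M(Z) = -5 - Z
M(b((7 + 2)*(9 + 2)))*(-2) = (-5 - (11 - (7 + 2)*(9 + 2)))*(-2) = (-5 - (11 - 9*11))*(-2) = (-5 - (11 - 1*99))*(-2) = (-5 - (11 - 99))*(-2) = (-5 - 1*(-88))*(-2) = (-5 + 88)*(-2) = 83*(-2) = -166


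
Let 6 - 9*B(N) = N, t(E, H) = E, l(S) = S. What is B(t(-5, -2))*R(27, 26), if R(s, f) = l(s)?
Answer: 33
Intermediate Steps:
R(s, f) = s
B(N) = ⅔ - N/9
B(t(-5, -2))*R(27, 26) = (⅔ - ⅑*(-5))*27 = (⅔ + 5/9)*27 = (11/9)*27 = 33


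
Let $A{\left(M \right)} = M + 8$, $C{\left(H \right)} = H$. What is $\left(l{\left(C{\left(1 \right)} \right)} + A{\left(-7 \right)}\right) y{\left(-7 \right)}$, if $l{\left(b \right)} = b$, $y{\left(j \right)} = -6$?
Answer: $-12$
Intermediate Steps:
$A{\left(M \right)} = 8 + M$
$\left(l{\left(C{\left(1 \right)} \right)} + A{\left(-7 \right)}\right) y{\left(-7 \right)} = \left(1 + \left(8 - 7\right)\right) \left(-6\right) = \left(1 + 1\right) \left(-6\right) = 2 \left(-6\right) = -12$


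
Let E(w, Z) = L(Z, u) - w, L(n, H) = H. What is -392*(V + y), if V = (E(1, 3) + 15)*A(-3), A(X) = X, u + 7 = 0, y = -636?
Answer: 257544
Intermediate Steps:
u = -7 (u = -7 + 0 = -7)
E(w, Z) = -7 - w
V = -21 (V = ((-7 - 1*1) + 15)*(-3) = ((-7 - 1) + 15)*(-3) = (-8 + 15)*(-3) = 7*(-3) = -21)
-392*(V + y) = -392*(-21 - 636) = -392*(-657) = 257544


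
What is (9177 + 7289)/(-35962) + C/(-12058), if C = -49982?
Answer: 399726414/108407449 ≈ 3.6873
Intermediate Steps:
(9177 + 7289)/(-35962) + C/(-12058) = (9177 + 7289)/(-35962) - 49982/(-12058) = 16466*(-1/35962) - 49982*(-1/12058) = -8233/17981 + 24991/6029 = 399726414/108407449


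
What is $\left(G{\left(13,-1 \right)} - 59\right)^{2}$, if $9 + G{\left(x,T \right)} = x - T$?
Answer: $2916$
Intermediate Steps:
$G{\left(x,T \right)} = -9 + x - T$ ($G{\left(x,T \right)} = -9 - \left(T - x\right) = -9 + x - T$)
$\left(G{\left(13,-1 \right)} - 59\right)^{2} = \left(\left(-9 + 13 - -1\right) - 59\right)^{2} = \left(\left(-9 + 13 + 1\right) - 59\right)^{2} = \left(5 - 59\right)^{2} = \left(-54\right)^{2} = 2916$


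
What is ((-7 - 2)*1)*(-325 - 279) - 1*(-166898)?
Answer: 172334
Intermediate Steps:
((-7 - 2)*1)*(-325 - 279) - 1*(-166898) = -9*1*(-604) + 166898 = -9*(-604) + 166898 = 5436 + 166898 = 172334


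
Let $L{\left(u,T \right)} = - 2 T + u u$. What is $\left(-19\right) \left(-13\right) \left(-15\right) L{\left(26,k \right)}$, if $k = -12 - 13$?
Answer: $-2689830$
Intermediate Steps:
$k = -25$ ($k = -12 - 13 = -25$)
$L{\left(u,T \right)} = u^{2} - 2 T$ ($L{\left(u,T \right)} = - 2 T + u^{2} = u^{2} - 2 T$)
$\left(-19\right) \left(-13\right) \left(-15\right) L{\left(26,k \right)} = \left(-19\right) \left(-13\right) \left(-15\right) \left(26^{2} - -50\right) = 247 \left(-15\right) \left(676 + 50\right) = \left(-3705\right) 726 = -2689830$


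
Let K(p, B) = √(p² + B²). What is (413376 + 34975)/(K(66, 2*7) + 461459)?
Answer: 363612661/374243241 - 896702*√1138/212944404129 ≈ 0.97145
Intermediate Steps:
K(p, B) = √(B² + p²)
(413376 + 34975)/(K(66, 2*7) + 461459) = (413376 + 34975)/(√((2*7)² + 66²) + 461459) = 448351/(√(14² + 4356) + 461459) = 448351/(√(196 + 4356) + 461459) = 448351/(√4552 + 461459) = 448351/(2*√1138 + 461459) = 448351/(461459 + 2*√1138)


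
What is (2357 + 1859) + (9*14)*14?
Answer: 5980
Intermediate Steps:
(2357 + 1859) + (9*14)*14 = 4216 + 126*14 = 4216 + 1764 = 5980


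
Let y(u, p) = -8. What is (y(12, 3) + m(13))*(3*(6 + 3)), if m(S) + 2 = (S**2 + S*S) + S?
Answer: 9207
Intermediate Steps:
m(S) = -2 + S + 2*S**2 (m(S) = -2 + ((S**2 + S*S) + S) = -2 + ((S**2 + S**2) + S) = -2 + (2*S**2 + S) = -2 + (S + 2*S**2) = -2 + S + 2*S**2)
(y(12, 3) + m(13))*(3*(6 + 3)) = (-8 + (-2 + 13 + 2*13**2))*(3*(6 + 3)) = (-8 + (-2 + 13 + 2*169))*(3*9) = (-8 + (-2 + 13 + 338))*27 = (-8 + 349)*27 = 341*27 = 9207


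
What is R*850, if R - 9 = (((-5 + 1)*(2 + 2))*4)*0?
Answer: 7650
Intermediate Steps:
R = 9 (R = 9 + (((-5 + 1)*(2 + 2))*4)*0 = 9 + (-4*4*4)*0 = 9 - 16*4*0 = 9 - 64*0 = 9 + 0 = 9)
R*850 = 9*850 = 7650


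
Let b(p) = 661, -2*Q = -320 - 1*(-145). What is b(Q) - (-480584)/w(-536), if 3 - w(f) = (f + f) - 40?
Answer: 1217599/1115 ≈ 1092.0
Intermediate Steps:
w(f) = 43 - 2*f (w(f) = 3 - ((f + f) - 40) = 3 - (2*f - 40) = 3 - (-40 + 2*f) = 3 + (40 - 2*f) = 43 - 2*f)
Q = 175/2 (Q = -(-320 - 1*(-145))/2 = -(-320 + 145)/2 = -½*(-175) = 175/2 ≈ 87.500)
b(Q) - (-480584)/w(-536) = 661 - (-480584)/(43 - 2*(-536)) = 661 - (-480584)/(43 + 1072) = 661 - (-480584)/1115 = 661 - 1*(-480584/1115) = 661 + 480584/1115 = 1217599/1115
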